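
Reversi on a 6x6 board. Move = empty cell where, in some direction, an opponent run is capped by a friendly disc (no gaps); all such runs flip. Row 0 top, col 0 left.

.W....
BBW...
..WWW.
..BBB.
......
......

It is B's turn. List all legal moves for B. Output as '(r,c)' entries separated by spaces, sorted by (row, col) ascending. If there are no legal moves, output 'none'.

Answer: (0,2) (1,3) (1,4) (1,5)

Derivation:
(0,0): no bracket -> illegal
(0,2): flips 2 -> legal
(0,3): no bracket -> illegal
(1,3): flips 2 -> legal
(1,4): flips 2 -> legal
(1,5): flips 1 -> legal
(2,1): no bracket -> illegal
(2,5): no bracket -> illegal
(3,1): no bracket -> illegal
(3,5): no bracket -> illegal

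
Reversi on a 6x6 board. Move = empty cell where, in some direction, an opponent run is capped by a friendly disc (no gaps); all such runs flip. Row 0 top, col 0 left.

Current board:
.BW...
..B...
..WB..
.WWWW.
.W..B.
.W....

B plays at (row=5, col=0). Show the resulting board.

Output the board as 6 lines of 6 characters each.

Place B at (5,0); scan 8 dirs for brackets.
Dir NW: edge -> no flip
Dir N: first cell '.' (not opp) -> no flip
Dir NE: opp run (4,1) (3,2) capped by B -> flip
Dir W: edge -> no flip
Dir E: opp run (5,1), next='.' -> no flip
Dir SW: edge -> no flip
Dir S: edge -> no flip
Dir SE: edge -> no flip
All flips: (3,2) (4,1)

Answer: .BW...
..B...
..WB..
.WBWW.
.B..B.
BW....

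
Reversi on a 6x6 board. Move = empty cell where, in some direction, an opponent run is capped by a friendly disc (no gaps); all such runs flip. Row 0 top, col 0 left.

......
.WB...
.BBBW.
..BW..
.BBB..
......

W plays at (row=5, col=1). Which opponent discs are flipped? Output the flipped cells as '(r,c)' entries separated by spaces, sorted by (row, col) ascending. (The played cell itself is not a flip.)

Dir NW: first cell '.' (not opp) -> no flip
Dir N: opp run (4,1), next='.' -> no flip
Dir NE: opp run (4,2) capped by W -> flip
Dir W: first cell '.' (not opp) -> no flip
Dir E: first cell '.' (not opp) -> no flip
Dir SW: edge -> no flip
Dir S: edge -> no flip
Dir SE: edge -> no flip

Answer: (4,2)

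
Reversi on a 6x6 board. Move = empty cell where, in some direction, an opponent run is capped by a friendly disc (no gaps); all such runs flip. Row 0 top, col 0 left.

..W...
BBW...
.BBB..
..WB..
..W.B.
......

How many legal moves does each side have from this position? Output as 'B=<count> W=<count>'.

-- B to move --
(0,1): flips 1 -> legal
(0,3): flips 1 -> legal
(1,3): flips 1 -> legal
(3,1): flips 1 -> legal
(4,1): flips 1 -> legal
(4,3): flips 1 -> legal
(5,1): flips 1 -> legal
(5,2): flips 2 -> legal
(5,3): no bracket -> illegal
B mobility = 8
-- W to move --
(0,0): no bracket -> illegal
(0,1): no bracket -> illegal
(1,3): no bracket -> illegal
(1,4): flips 1 -> legal
(2,0): flips 1 -> legal
(2,4): flips 1 -> legal
(3,0): flips 1 -> legal
(3,1): no bracket -> illegal
(3,4): flips 2 -> legal
(3,5): no bracket -> illegal
(4,3): no bracket -> illegal
(4,5): no bracket -> illegal
(5,3): no bracket -> illegal
(5,4): no bracket -> illegal
(5,5): no bracket -> illegal
W mobility = 5

Answer: B=8 W=5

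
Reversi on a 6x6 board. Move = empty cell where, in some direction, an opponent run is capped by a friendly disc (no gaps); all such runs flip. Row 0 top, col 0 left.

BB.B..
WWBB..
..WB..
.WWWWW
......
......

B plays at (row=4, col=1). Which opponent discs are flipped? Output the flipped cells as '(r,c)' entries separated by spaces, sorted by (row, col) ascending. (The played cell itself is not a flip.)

Dir NW: first cell '.' (not opp) -> no flip
Dir N: opp run (3,1), next='.' -> no flip
Dir NE: opp run (3,2) capped by B -> flip
Dir W: first cell '.' (not opp) -> no flip
Dir E: first cell '.' (not opp) -> no flip
Dir SW: first cell '.' (not opp) -> no flip
Dir S: first cell '.' (not opp) -> no flip
Dir SE: first cell '.' (not opp) -> no flip

Answer: (3,2)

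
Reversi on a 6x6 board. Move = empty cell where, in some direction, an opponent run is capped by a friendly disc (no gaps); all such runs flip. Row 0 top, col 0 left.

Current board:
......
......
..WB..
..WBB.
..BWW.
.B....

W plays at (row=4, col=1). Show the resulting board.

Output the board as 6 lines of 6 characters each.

Answer: ......
......
..WB..
..WBB.
.WWWW.
.B....

Derivation:
Place W at (4,1); scan 8 dirs for brackets.
Dir NW: first cell '.' (not opp) -> no flip
Dir N: first cell '.' (not opp) -> no flip
Dir NE: first cell 'W' (not opp) -> no flip
Dir W: first cell '.' (not opp) -> no flip
Dir E: opp run (4,2) capped by W -> flip
Dir SW: first cell '.' (not opp) -> no flip
Dir S: opp run (5,1), next=edge -> no flip
Dir SE: first cell '.' (not opp) -> no flip
All flips: (4,2)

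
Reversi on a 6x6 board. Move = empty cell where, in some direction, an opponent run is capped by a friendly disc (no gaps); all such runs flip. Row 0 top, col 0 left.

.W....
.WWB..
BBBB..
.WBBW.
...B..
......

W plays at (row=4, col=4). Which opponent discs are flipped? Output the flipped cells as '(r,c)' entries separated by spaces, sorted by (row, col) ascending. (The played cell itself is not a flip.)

Dir NW: opp run (3,3) (2,2) capped by W -> flip
Dir N: first cell 'W' (not opp) -> no flip
Dir NE: first cell '.' (not opp) -> no flip
Dir W: opp run (4,3), next='.' -> no flip
Dir E: first cell '.' (not opp) -> no flip
Dir SW: first cell '.' (not opp) -> no flip
Dir S: first cell '.' (not opp) -> no flip
Dir SE: first cell '.' (not opp) -> no flip

Answer: (2,2) (3,3)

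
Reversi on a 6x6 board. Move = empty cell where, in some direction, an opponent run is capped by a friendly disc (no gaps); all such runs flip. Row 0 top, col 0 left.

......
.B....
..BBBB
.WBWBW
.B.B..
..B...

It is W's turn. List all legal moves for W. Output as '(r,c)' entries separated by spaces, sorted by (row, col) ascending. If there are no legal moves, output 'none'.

Answer: (0,0) (1,3) (1,5) (5,1) (5,3)

Derivation:
(0,0): flips 2 -> legal
(0,1): no bracket -> illegal
(0,2): no bracket -> illegal
(1,0): no bracket -> illegal
(1,2): no bracket -> illegal
(1,3): flips 3 -> legal
(1,4): no bracket -> illegal
(1,5): flips 2 -> legal
(2,0): no bracket -> illegal
(2,1): no bracket -> illegal
(3,0): no bracket -> illegal
(4,0): no bracket -> illegal
(4,2): no bracket -> illegal
(4,4): no bracket -> illegal
(4,5): no bracket -> illegal
(5,0): no bracket -> illegal
(5,1): flips 1 -> legal
(5,3): flips 1 -> legal
(5,4): no bracket -> illegal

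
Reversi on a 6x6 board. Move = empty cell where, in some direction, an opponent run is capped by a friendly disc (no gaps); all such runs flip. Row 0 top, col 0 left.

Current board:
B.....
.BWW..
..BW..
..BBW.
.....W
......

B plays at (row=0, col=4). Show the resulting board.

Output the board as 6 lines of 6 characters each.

Place B at (0,4); scan 8 dirs for brackets.
Dir NW: edge -> no flip
Dir N: edge -> no flip
Dir NE: edge -> no flip
Dir W: first cell '.' (not opp) -> no flip
Dir E: first cell '.' (not opp) -> no flip
Dir SW: opp run (1,3) capped by B -> flip
Dir S: first cell '.' (not opp) -> no flip
Dir SE: first cell '.' (not opp) -> no flip
All flips: (1,3)

Answer: B...B.
.BWB..
..BW..
..BBW.
.....W
......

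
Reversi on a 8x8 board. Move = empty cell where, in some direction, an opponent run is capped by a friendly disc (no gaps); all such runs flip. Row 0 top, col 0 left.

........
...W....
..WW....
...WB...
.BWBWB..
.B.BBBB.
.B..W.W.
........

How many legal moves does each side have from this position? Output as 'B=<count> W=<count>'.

-- B to move --
(0,2): no bracket -> illegal
(0,3): flips 3 -> legal
(0,4): no bracket -> illegal
(1,1): flips 3 -> legal
(1,2): flips 1 -> legal
(1,4): no bracket -> illegal
(2,1): no bracket -> illegal
(2,4): flips 2 -> legal
(3,1): flips 1 -> legal
(3,2): flips 1 -> legal
(3,5): flips 1 -> legal
(5,2): no bracket -> illegal
(5,7): no bracket -> illegal
(6,3): no bracket -> illegal
(6,5): no bracket -> illegal
(6,7): no bracket -> illegal
(7,3): flips 1 -> legal
(7,4): flips 1 -> legal
(7,5): flips 1 -> legal
(7,6): flips 1 -> legal
(7,7): flips 1 -> legal
B mobility = 12
-- W to move --
(2,4): flips 1 -> legal
(2,5): no bracket -> illegal
(3,0): no bracket -> illegal
(3,1): no bracket -> illegal
(3,2): no bracket -> illegal
(3,5): flips 1 -> legal
(3,6): no bracket -> illegal
(4,0): flips 1 -> legal
(4,6): flips 3 -> legal
(4,7): no bracket -> illegal
(5,0): no bracket -> illegal
(5,2): no bracket -> illegal
(5,7): no bracket -> illegal
(6,0): flips 1 -> legal
(6,2): flips 1 -> legal
(6,3): flips 2 -> legal
(6,5): no bracket -> illegal
(6,7): flips 3 -> legal
(7,0): no bracket -> illegal
(7,1): no bracket -> illegal
(7,2): no bracket -> illegal
W mobility = 8

Answer: B=12 W=8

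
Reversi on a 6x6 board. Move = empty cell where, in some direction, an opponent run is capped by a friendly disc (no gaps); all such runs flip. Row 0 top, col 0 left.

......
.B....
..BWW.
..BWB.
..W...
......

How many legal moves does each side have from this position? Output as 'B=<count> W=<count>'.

Answer: B=5 W=8

Derivation:
-- B to move --
(1,2): flips 1 -> legal
(1,3): no bracket -> illegal
(1,4): flips 2 -> legal
(1,5): no bracket -> illegal
(2,5): flips 2 -> legal
(3,1): no bracket -> illegal
(3,5): no bracket -> illegal
(4,1): no bracket -> illegal
(4,3): no bracket -> illegal
(4,4): flips 1 -> legal
(5,1): no bracket -> illegal
(5,2): flips 1 -> legal
(5,3): no bracket -> illegal
B mobility = 5
-- W to move --
(0,0): flips 2 -> legal
(0,1): no bracket -> illegal
(0,2): no bracket -> illegal
(1,0): no bracket -> illegal
(1,2): flips 2 -> legal
(1,3): no bracket -> illegal
(2,0): no bracket -> illegal
(2,1): flips 1 -> legal
(2,5): no bracket -> illegal
(3,1): flips 1 -> legal
(3,5): flips 1 -> legal
(4,1): flips 1 -> legal
(4,3): no bracket -> illegal
(4,4): flips 1 -> legal
(4,5): flips 1 -> legal
W mobility = 8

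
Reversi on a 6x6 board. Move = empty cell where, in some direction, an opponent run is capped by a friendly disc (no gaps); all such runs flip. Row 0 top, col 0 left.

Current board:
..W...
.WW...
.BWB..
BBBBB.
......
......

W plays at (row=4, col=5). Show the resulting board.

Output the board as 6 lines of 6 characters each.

Answer: ..W...
.WW...
.BWW..
BBBBW.
.....W
......

Derivation:
Place W at (4,5); scan 8 dirs for brackets.
Dir NW: opp run (3,4) (2,3) capped by W -> flip
Dir N: first cell '.' (not opp) -> no flip
Dir NE: edge -> no flip
Dir W: first cell '.' (not opp) -> no flip
Dir E: edge -> no flip
Dir SW: first cell '.' (not opp) -> no flip
Dir S: first cell '.' (not opp) -> no flip
Dir SE: edge -> no flip
All flips: (2,3) (3,4)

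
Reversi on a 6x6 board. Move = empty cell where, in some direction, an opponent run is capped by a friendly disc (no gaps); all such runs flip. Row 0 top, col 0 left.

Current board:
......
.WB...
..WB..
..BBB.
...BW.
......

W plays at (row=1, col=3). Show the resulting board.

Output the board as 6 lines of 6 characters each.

Place W at (1,3); scan 8 dirs for brackets.
Dir NW: first cell '.' (not opp) -> no flip
Dir N: first cell '.' (not opp) -> no flip
Dir NE: first cell '.' (not opp) -> no flip
Dir W: opp run (1,2) capped by W -> flip
Dir E: first cell '.' (not opp) -> no flip
Dir SW: first cell 'W' (not opp) -> no flip
Dir S: opp run (2,3) (3,3) (4,3), next='.' -> no flip
Dir SE: first cell '.' (not opp) -> no flip
All flips: (1,2)

Answer: ......
.WWW..
..WB..
..BBB.
...BW.
......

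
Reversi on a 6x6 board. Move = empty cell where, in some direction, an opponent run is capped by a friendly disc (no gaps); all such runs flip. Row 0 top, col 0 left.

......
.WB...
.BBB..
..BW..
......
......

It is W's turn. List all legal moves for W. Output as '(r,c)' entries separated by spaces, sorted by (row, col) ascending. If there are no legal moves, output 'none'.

Answer: (1,3) (3,1)

Derivation:
(0,1): no bracket -> illegal
(0,2): no bracket -> illegal
(0,3): no bracket -> illegal
(1,0): no bracket -> illegal
(1,3): flips 2 -> legal
(1,4): no bracket -> illegal
(2,0): no bracket -> illegal
(2,4): no bracket -> illegal
(3,0): no bracket -> illegal
(3,1): flips 2 -> legal
(3,4): no bracket -> illegal
(4,1): no bracket -> illegal
(4,2): no bracket -> illegal
(4,3): no bracket -> illegal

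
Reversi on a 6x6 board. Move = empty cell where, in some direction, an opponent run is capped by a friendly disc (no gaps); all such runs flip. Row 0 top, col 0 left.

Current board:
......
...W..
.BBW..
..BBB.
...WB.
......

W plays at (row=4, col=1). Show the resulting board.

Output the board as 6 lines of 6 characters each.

Answer: ......
...W..
.BBW..
..WBB.
.W.WB.
......

Derivation:
Place W at (4,1); scan 8 dirs for brackets.
Dir NW: first cell '.' (not opp) -> no flip
Dir N: first cell '.' (not opp) -> no flip
Dir NE: opp run (3,2) capped by W -> flip
Dir W: first cell '.' (not opp) -> no flip
Dir E: first cell '.' (not opp) -> no flip
Dir SW: first cell '.' (not opp) -> no flip
Dir S: first cell '.' (not opp) -> no flip
Dir SE: first cell '.' (not opp) -> no flip
All flips: (3,2)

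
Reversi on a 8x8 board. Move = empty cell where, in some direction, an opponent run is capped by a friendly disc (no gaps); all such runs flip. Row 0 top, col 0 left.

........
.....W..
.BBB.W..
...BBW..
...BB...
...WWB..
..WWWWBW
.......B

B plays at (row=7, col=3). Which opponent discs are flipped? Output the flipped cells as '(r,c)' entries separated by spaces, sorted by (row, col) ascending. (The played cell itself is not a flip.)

Dir NW: opp run (6,2), next='.' -> no flip
Dir N: opp run (6,3) (5,3) capped by B -> flip
Dir NE: opp run (6,4) capped by B -> flip
Dir W: first cell '.' (not opp) -> no flip
Dir E: first cell '.' (not opp) -> no flip
Dir SW: edge -> no flip
Dir S: edge -> no flip
Dir SE: edge -> no flip

Answer: (5,3) (6,3) (6,4)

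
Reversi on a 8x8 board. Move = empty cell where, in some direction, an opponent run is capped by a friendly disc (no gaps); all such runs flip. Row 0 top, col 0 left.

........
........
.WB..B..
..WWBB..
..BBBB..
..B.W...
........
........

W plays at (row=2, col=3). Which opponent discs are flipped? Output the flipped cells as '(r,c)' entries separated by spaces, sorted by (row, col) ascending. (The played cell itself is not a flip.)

Answer: (2,2)

Derivation:
Dir NW: first cell '.' (not opp) -> no flip
Dir N: first cell '.' (not opp) -> no flip
Dir NE: first cell '.' (not opp) -> no flip
Dir W: opp run (2,2) capped by W -> flip
Dir E: first cell '.' (not opp) -> no flip
Dir SW: first cell 'W' (not opp) -> no flip
Dir S: first cell 'W' (not opp) -> no flip
Dir SE: opp run (3,4) (4,5), next='.' -> no flip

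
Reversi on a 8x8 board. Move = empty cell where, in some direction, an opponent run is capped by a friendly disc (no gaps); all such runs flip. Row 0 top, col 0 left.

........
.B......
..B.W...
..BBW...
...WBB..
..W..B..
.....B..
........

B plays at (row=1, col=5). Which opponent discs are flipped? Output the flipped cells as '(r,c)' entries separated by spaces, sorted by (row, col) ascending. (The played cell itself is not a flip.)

Answer: (2,4)

Derivation:
Dir NW: first cell '.' (not opp) -> no flip
Dir N: first cell '.' (not opp) -> no flip
Dir NE: first cell '.' (not opp) -> no flip
Dir W: first cell '.' (not opp) -> no flip
Dir E: first cell '.' (not opp) -> no flip
Dir SW: opp run (2,4) capped by B -> flip
Dir S: first cell '.' (not opp) -> no flip
Dir SE: first cell '.' (not opp) -> no flip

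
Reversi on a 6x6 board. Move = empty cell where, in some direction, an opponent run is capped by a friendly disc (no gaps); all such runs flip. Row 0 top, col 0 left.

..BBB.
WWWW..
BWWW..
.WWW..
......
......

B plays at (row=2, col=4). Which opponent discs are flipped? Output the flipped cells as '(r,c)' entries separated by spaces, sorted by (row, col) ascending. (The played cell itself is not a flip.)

Answer: (1,3) (2,1) (2,2) (2,3)

Derivation:
Dir NW: opp run (1,3) capped by B -> flip
Dir N: first cell '.' (not opp) -> no flip
Dir NE: first cell '.' (not opp) -> no flip
Dir W: opp run (2,3) (2,2) (2,1) capped by B -> flip
Dir E: first cell '.' (not opp) -> no flip
Dir SW: opp run (3,3), next='.' -> no flip
Dir S: first cell '.' (not opp) -> no flip
Dir SE: first cell '.' (not opp) -> no flip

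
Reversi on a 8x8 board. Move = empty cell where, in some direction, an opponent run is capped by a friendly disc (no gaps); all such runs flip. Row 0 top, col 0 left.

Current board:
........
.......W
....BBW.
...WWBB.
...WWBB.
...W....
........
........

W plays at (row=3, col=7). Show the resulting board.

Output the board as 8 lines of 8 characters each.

Place W at (3,7); scan 8 dirs for brackets.
Dir NW: first cell 'W' (not opp) -> no flip
Dir N: first cell '.' (not opp) -> no flip
Dir NE: edge -> no flip
Dir W: opp run (3,6) (3,5) capped by W -> flip
Dir E: edge -> no flip
Dir SW: opp run (4,6), next='.' -> no flip
Dir S: first cell '.' (not opp) -> no flip
Dir SE: edge -> no flip
All flips: (3,5) (3,6)

Answer: ........
.......W
....BBW.
...WWWWW
...WWBB.
...W....
........
........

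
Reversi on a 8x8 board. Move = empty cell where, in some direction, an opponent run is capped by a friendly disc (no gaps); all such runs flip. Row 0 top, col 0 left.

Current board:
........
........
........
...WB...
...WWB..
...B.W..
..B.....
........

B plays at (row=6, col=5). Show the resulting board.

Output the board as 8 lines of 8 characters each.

Answer: ........
........
........
...WB...
...WWB..
...B.B..
..B..B..
........

Derivation:
Place B at (6,5); scan 8 dirs for brackets.
Dir NW: first cell '.' (not opp) -> no flip
Dir N: opp run (5,5) capped by B -> flip
Dir NE: first cell '.' (not opp) -> no flip
Dir W: first cell '.' (not opp) -> no flip
Dir E: first cell '.' (not opp) -> no flip
Dir SW: first cell '.' (not opp) -> no flip
Dir S: first cell '.' (not opp) -> no flip
Dir SE: first cell '.' (not opp) -> no flip
All flips: (5,5)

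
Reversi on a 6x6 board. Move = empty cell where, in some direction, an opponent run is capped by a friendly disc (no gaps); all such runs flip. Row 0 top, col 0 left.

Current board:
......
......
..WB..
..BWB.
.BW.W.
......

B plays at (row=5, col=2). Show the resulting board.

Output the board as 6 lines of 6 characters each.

Place B at (5,2); scan 8 dirs for brackets.
Dir NW: first cell 'B' (not opp) -> no flip
Dir N: opp run (4,2) capped by B -> flip
Dir NE: first cell '.' (not opp) -> no flip
Dir W: first cell '.' (not opp) -> no flip
Dir E: first cell '.' (not opp) -> no flip
Dir SW: edge -> no flip
Dir S: edge -> no flip
Dir SE: edge -> no flip
All flips: (4,2)

Answer: ......
......
..WB..
..BWB.
.BB.W.
..B...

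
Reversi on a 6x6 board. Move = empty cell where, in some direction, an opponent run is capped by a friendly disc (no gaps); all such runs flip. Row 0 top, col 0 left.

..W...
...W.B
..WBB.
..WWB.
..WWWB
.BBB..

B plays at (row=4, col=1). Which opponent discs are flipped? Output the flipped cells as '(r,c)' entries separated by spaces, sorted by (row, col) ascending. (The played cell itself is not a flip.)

Dir NW: first cell '.' (not opp) -> no flip
Dir N: first cell '.' (not opp) -> no flip
Dir NE: opp run (3,2) capped by B -> flip
Dir W: first cell '.' (not opp) -> no flip
Dir E: opp run (4,2) (4,3) (4,4) capped by B -> flip
Dir SW: first cell '.' (not opp) -> no flip
Dir S: first cell 'B' (not opp) -> no flip
Dir SE: first cell 'B' (not opp) -> no flip

Answer: (3,2) (4,2) (4,3) (4,4)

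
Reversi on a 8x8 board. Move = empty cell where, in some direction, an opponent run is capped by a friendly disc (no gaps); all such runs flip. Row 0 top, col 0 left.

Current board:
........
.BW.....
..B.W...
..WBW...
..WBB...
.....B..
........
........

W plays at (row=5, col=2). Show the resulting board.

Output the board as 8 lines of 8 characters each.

Place W at (5,2); scan 8 dirs for brackets.
Dir NW: first cell '.' (not opp) -> no flip
Dir N: first cell 'W' (not opp) -> no flip
Dir NE: opp run (4,3) capped by W -> flip
Dir W: first cell '.' (not opp) -> no flip
Dir E: first cell '.' (not opp) -> no flip
Dir SW: first cell '.' (not opp) -> no flip
Dir S: first cell '.' (not opp) -> no flip
Dir SE: first cell '.' (not opp) -> no flip
All flips: (4,3)

Answer: ........
.BW.....
..B.W...
..WBW...
..WWB...
..W..B..
........
........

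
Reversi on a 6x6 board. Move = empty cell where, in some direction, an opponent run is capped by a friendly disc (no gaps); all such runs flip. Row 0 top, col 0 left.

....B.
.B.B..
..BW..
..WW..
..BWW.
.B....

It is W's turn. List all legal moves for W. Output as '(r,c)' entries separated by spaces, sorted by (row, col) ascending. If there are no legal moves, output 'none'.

Answer: (0,0) (0,3) (1,2) (2,1) (4,1) (5,2)

Derivation:
(0,0): flips 2 -> legal
(0,1): no bracket -> illegal
(0,2): no bracket -> illegal
(0,3): flips 1 -> legal
(0,5): no bracket -> illegal
(1,0): no bracket -> illegal
(1,2): flips 1 -> legal
(1,4): no bracket -> illegal
(1,5): no bracket -> illegal
(2,0): no bracket -> illegal
(2,1): flips 1 -> legal
(2,4): no bracket -> illegal
(3,1): no bracket -> illegal
(4,0): no bracket -> illegal
(4,1): flips 1 -> legal
(5,0): no bracket -> illegal
(5,2): flips 1 -> legal
(5,3): no bracket -> illegal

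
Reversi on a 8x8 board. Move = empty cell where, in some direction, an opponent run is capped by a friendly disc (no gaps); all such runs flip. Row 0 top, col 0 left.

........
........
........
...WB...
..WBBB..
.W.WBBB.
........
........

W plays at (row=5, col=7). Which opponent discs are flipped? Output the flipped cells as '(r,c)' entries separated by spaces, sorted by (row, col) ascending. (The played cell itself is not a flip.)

Dir NW: first cell '.' (not opp) -> no flip
Dir N: first cell '.' (not opp) -> no flip
Dir NE: edge -> no flip
Dir W: opp run (5,6) (5,5) (5,4) capped by W -> flip
Dir E: edge -> no flip
Dir SW: first cell '.' (not opp) -> no flip
Dir S: first cell '.' (not opp) -> no flip
Dir SE: edge -> no flip

Answer: (5,4) (5,5) (5,6)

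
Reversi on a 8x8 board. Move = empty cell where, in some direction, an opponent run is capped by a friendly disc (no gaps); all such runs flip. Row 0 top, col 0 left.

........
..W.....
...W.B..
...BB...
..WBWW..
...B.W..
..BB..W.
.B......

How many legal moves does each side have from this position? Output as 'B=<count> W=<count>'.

-- B to move --
(0,1): flips 2 -> legal
(0,2): no bracket -> illegal
(0,3): no bracket -> illegal
(1,1): no bracket -> illegal
(1,3): flips 1 -> legal
(1,4): no bracket -> illegal
(2,1): no bracket -> illegal
(2,2): no bracket -> illegal
(2,4): no bracket -> illegal
(3,1): flips 1 -> legal
(3,2): no bracket -> illegal
(3,5): flips 1 -> legal
(3,6): no bracket -> illegal
(4,1): flips 1 -> legal
(4,6): flips 2 -> legal
(5,1): flips 1 -> legal
(5,2): no bracket -> illegal
(5,4): flips 1 -> legal
(5,6): flips 1 -> legal
(5,7): no bracket -> illegal
(6,4): no bracket -> illegal
(6,5): no bracket -> illegal
(6,7): no bracket -> illegal
(7,5): no bracket -> illegal
(7,6): no bracket -> illegal
(7,7): flips 3 -> legal
B mobility = 10
-- W to move --
(1,4): no bracket -> illegal
(1,5): no bracket -> illegal
(1,6): no bracket -> illegal
(2,2): flips 1 -> legal
(2,4): flips 2 -> legal
(2,6): no bracket -> illegal
(3,2): no bracket -> illegal
(3,5): no bracket -> illegal
(3,6): no bracket -> illegal
(5,1): no bracket -> illegal
(5,2): no bracket -> illegal
(5,4): no bracket -> illegal
(6,0): no bracket -> illegal
(6,1): no bracket -> illegal
(6,4): flips 1 -> legal
(7,0): no bracket -> illegal
(7,2): no bracket -> illegal
(7,3): flips 4 -> legal
(7,4): no bracket -> illegal
W mobility = 4

Answer: B=10 W=4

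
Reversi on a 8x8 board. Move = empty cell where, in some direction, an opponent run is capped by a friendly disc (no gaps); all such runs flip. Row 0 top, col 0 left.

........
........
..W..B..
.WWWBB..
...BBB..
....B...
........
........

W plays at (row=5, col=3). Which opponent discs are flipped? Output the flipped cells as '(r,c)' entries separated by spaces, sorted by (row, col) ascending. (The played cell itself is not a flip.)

Answer: (4,3)

Derivation:
Dir NW: first cell '.' (not opp) -> no flip
Dir N: opp run (4,3) capped by W -> flip
Dir NE: opp run (4,4) (3,5), next='.' -> no flip
Dir W: first cell '.' (not opp) -> no flip
Dir E: opp run (5,4), next='.' -> no flip
Dir SW: first cell '.' (not opp) -> no flip
Dir S: first cell '.' (not opp) -> no flip
Dir SE: first cell '.' (not opp) -> no flip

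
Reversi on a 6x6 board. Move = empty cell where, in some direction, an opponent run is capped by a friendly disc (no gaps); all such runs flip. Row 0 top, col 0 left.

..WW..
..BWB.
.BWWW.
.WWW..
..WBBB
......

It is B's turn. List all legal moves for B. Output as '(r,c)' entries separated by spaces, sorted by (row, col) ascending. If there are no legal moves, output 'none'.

Answer: (1,1) (2,5) (3,4) (4,1) (5,2)

Derivation:
(0,1): no bracket -> illegal
(0,4): no bracket -> illegal
(1,1): flips 2 -> legal
(1,5): no bracket -> illegal
(2,0): no bracket -> illegal
(2,5): flips 3 -> legal
(3,0): no bracket -> illegal
(3,4): flips 2 -> legal
(3,5): no bracket -> illegal
(4,0): no bracket -> illegal
(4,1): flips 4 -> legal
(5,1): no bracket -> illegal
(5,2): flips 3 -> legal
(5,3): no bracket -> illegal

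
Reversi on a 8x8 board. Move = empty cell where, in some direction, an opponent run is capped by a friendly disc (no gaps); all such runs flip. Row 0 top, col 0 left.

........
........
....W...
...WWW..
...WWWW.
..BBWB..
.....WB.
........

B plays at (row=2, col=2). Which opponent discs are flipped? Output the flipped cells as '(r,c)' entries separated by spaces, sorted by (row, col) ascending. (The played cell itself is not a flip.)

Dir NW: first cell '.' (not opp) -> no flip
Dir N: first cell '.' (not opp) -> no flip
Dir NE: first cell '.' (not opp) -> no flip
Dir W: first cell '.' (not opp) -> no flip
Dir E: first cell '.' (not opp) -> no flip
Dir SW: first cell '.' (not opp) -> no flip
Dir S: first cell '.' (not opp) -> no flip
Dir SE: opp run (3,3) (4,4) capped by B -> flip

Answer: (3,3) (4,4)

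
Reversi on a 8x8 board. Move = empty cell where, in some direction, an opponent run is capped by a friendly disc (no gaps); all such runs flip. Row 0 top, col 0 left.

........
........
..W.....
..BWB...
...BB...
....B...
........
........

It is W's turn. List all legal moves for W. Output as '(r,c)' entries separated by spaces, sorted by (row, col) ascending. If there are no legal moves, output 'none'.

(2,1): no bracket -> illegal
(2,3): no bracket -> illegal
(2,4): no bracket -> illegal
(2,5): no bracket -> illegal
(3,1): flips 1 -> legal
(3,5): flips 1 -> legal
(4,1): no bracket -> illegal
(4,2): flips 1 -> legal
(4,5): no bracket -> illegal
(5,2): no bracket -> illegal
(5,3): flips 1 -> legal
(5,5): flips 1 -> legal
(6,3): no bracket -> illegal
(6,4): no bracket -> illegal
(6,5): no bracket -> illegal

Answer: (3,1) (3,5) (4,2) (5,3) (5,5)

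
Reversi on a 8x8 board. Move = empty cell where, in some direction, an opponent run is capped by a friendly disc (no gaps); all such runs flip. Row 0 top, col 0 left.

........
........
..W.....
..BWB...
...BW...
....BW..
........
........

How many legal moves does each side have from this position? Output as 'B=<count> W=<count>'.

Answer: B=4 W=6

Derivation:
-- B to move --
(1,1): no bracket -> illegal
(1,2): flips 1 -> legal
(1,3): no bracket -> illegal
(2,1): no bracket -> illegal
(2,3): flips 1 -> legal
(2,4): no bracket -> illegal
(3,1): no bracket -> illegal
(3,5): no bracket -> illegal
(4,2): no bracket -> illegal
(4,5): flips 1 -> legal
(4,6): no bracket -> illegal
(5,3): no bracket -> illegal
(5,6): flips 1 -> legal
(6,4): no bracket -> illegal
(6,5): no bracket -> illegal
(6,6): no bracket -> illegal
B mobility = 4
-- W to move --
(2,1): no bracket -> illegal
(2,3): no bracket -> illegal
(2,4): flips 1 -> legal
(2,5): no bracket -> illegal
(3,1): flips 1 -> legal
(3,5): flips 1 -> legal
(4,1): no bracket -> illegal
(4,2): flips 2 -> legal
(4,5): no bracket -> illegal
(5,2): no bracket -> illegal
(5,3): flips 2 -> legal
(6,3): no bracket -> illegal
(6,4): flips 1 -> legal
(6,5): no bracket -> illegal
W mobility = 6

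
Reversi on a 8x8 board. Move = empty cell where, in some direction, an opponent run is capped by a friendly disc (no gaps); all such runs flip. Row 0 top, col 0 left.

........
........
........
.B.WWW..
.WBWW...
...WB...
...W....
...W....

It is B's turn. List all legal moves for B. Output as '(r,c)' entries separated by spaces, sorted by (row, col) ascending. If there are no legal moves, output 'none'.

Answer: (2,4) (3,2) (4,0) (4,5) (5,1) (5,2) (6,4) (7,2)

Derivation:
(2,2): no bracket -> illegal
(2,3): no bracket -> illegal
(2,4): flips 3 -> legal
(2,5): no bracket -> illegal
(2,6): no bracket -> illegal
(3,0): no bracket -> illegal
(3,2): flips 1 -> legal
(3,6): no bracket -> illegal
(4,0): flips 1 -> legal
(4,5): flips 2 -> legal
(4,6): no bracket -> illegal
(5,0): no bracket -> illegal
(5,1): flips 1 -> legal
(5,2): flips 1 -> legal
(5,5): no bracket -> illegal
(6,2): no bracket -> illegal
(6,4): flips 1 -> legal
(7,2): flips 1 -> legal
(7,4): no bracket -> illegal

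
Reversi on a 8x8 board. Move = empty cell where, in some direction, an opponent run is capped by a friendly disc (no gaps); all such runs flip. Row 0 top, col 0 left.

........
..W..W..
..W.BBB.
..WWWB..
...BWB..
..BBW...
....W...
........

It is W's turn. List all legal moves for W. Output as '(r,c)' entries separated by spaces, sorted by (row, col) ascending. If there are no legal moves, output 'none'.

(1,3): no bracket -> illegal
(1,4): flips 1 -> legal
(1,6): flips 1 -> legal
(1,7): flips 2 -> legal
(2,3): no bracket -> illegal
(2,7): no bracket -> illegal
(3,6): flips 2 -> legal
(3,7): flips 1 -> legal
(4,1): no bracket -> illegal
(4,2): flips 2 -> legal
(4,6): flips 1 -> legal
(5,1): flips 2 -> legal
(5,5): flips 3 -> legal
(5,6): flips 1 -> legal
(6,1): flips 2 -> legal
(6,2): flips 1 -> legal
(6,3): flips 2 -> legal

Answer: (1,4) (1,6) (1,7) (3,6) (3,7) (4,2) (4,6) (5,1) (5,5) (5,6) (6,1) (6,2) (6,3)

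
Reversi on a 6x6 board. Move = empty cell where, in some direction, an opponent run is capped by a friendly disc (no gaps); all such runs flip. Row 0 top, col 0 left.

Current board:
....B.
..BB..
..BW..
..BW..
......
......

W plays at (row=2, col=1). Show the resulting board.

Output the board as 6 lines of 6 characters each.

Answer: ....B.
..BB..
.WWW..
..BW..
......
......

Derivation:
Place W at (2,1); scan 8 dirs for brackets.
Dir NW: first cell '.' (not opp) -> no flip
Dir N: first cell '.' (not opp) -> no flip
Dir NE: opp run (1,2), next='.' -> no flip
Dir W: first cell '.' (not opp) -> no flip
Dir E: opp run (2,2) capped by W -> flip
Dir SW: first cell '.' (not opp) -> no flip
Dir S: first cell '.' (not opp) -> no flip
Dir SE: opp run (3,2), next='.' -> no flip
All flips: (2,2)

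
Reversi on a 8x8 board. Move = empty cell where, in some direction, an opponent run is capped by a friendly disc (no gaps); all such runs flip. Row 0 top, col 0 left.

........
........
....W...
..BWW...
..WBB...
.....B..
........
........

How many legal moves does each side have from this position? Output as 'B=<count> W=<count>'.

Answer: B=7 W=7

Derivation:
-- B to move --
(1,3): no bracket -> illegal
(1,4): flips 2 -> legal
(1,5): no bracket -> illegal
(2,2): flips 1 -> legal
(2,3): flips 1 -> legal
(2,5): flips 1 -> legal
(3,1): no bracket -> illegal
(3,5): flips 2 -> legal
(4,1): flips 1 -> legal
(4,5): no bracket -> illegal
(5,1): no bracket -> illegal
(5,2): flips 1 -> legal
(5,3): no bracket -> illegal
B mobility = 7
-- W to move --
(2,1): no bracket -> illegal
(2,2): flips 1 -> legal
(2,3): no bracket -> illegal
(3,1): flips 1 -> legal
(3,5): no bracket -> illegal
(4,1): no bracket -> illegal
(4,5): flips 2 -> legal
(4,6): no bracket -> illegal
(5,2): flips 1 -> legal
(5,3): flips 1 -> legal
(5,4): flips 1 -> legal
(5,6): no bracket -> illegal
(6,4): no bracket -> illegal
(6,5): no bracket -> illegal
(6,6): flips 2 -> legal
W mobility = 7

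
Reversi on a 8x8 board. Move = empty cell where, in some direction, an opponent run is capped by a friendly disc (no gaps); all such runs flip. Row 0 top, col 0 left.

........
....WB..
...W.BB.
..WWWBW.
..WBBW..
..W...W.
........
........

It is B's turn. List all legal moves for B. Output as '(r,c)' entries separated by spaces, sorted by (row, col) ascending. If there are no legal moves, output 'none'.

(0,3): flips 1 -> legal
(0,4): no bracket -> illegal
(0,5): no bracket -> illegal
(1,2): no bracket -> illegal
(1,3): flips 3 -> legal
(2,1): flips 1 -> legal
(2,2): flips 1 -> legal
(2,4): flips 1 -> legal
(2,7): no bracket -> illegal
(3,1): flips 3 -> legal
(3,7): flips 1 -> legal
(4,1): flips 1 -> legal
(4,6): flips 2 -> legal
(4,7): flips 1 -> legal
(5,1): no bracket -> illegal
(5,3): no bracket -> illegal
(5,4): no bracket -> illegal
(5,5): flips 1 -> legal
(5,7): no bracket -> illegal
(6,1): flips 1 -> legal
(6,2): no bracket -> illegal
(6,3): no bracket -> illegal
(6,5): no bracket -> illegal
(6,6): no bracket -> illegal
(6,7): no bracket -> illegal

Answer: (0,3) (1,3) (2,1) (2,2) (2,4) (3,1) (3,7) (4,1) (4,6) (4,7) (5,5) (6,1)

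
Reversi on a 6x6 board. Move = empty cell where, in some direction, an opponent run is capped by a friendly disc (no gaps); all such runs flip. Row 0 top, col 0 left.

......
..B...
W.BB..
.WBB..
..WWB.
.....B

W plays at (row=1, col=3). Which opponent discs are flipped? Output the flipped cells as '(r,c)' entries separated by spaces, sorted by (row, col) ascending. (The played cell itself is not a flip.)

Dir NW: first cell '.' (not opp) -> no flip
Dir N: first cell '.' (not opp) -> no flip
Dir NE: first cell '.' (not opp) -> no flip
Dir W: opp run (1,2), next='.' -> no flip
Dir E: first cell '.' (not opp) -> no flip
Dir SW: opp run (2,2) capped by W -> flip
Dir S: opp run (2,3) (3,3) capped by W -> flip
Dir SE: first cell '.' (not opp) -> no flip

Answer: (2,2) (2,3) (3,3)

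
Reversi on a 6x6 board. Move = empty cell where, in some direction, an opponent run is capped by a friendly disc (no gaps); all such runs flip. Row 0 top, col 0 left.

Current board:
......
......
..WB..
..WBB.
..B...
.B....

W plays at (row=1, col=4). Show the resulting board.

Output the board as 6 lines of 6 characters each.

Place W at (1,4); scan 8 dirs for brackets.
Dir NW: first cell '.' (not opp) -> no flip
Dir N: first cell '.' (not opp) -> no flip
Dir NE: first cell '.' (not opp) -> no flip
Dir W: first cell '.' (not opp) -> no flip
Dir E: first cell '.' (not opp) -> no flip
Dir SW: opp run (2,3) capped by W -> flip
Dir S: first cell '.' (not opp) -> no flip
Dir SE: first cell '.' (not opp) -> no flip
All flips: (2,3)

Answer: ......
....W.
..WW..
..WBB.
..B...
.B....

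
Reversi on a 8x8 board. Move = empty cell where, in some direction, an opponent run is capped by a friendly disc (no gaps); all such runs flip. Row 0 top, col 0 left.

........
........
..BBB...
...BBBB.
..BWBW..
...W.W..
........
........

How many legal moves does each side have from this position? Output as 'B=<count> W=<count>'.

Answer: B=9 W=8

Derivation:
-- B to move --
(3,2): no bracket -> illegal
(4,6): flips 1 -> legal
(5,2): flips 1 -> legal
(5,4): flips 1 -> legal
(5,6): flips 1 -> legal
(6,2): flips 1 -> legal
(6,3): flips 2 -> legal
(6,4): flips 1 -> legal
(6,5): flips 2 -> legal
(6,6): flips 1 -> legal
B mobility = 9
-- W to move --
(1,1): flips 3 -> legal
(1,2): flips 2 -> legal
(1,3): flips 2 -> legal
(1,4): no bracket -> illegal
(1,5): no bracket -> illegal
(2,1): no bracket -> illegal
(2,5): flips 2 -> legal
(2,6): flips 2 -> legal
(2,7): flips 1 -> legal
(3,1): flips 1 -> legal
(3,2): no bracket -> illegal
(3,7): no bracket -> illegal
(4,1): flips 1 -> legal
(4,6): no bracket -> illegal
(4,7): no bracket -> illegal
(5,1): no bracket -> illegal
(5,2): no bracket -> illegal
(5,4): no bracket -> illegal
W mobility = 8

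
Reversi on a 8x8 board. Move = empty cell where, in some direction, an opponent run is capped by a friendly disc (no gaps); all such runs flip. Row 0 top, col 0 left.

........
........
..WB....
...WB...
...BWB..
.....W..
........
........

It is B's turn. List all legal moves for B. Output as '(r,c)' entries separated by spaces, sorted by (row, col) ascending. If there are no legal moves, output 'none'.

(1,1): no bracket -> illegal
(1,2): no bracket -> illegal
(1,3): no bracket -> illegal
(2,1): flips 1 -> legal
(2,4): no bracket -> illegal
(3,1): no bracket -> illegal
(3,2): flips 1 -> legal
(3,5): no bracket -> illegal
(4,2): no bracket -> illegal
(4,6): no bracket -> illegal
(5,3): no bracket -> illegal
(5,4): flips 1 -> legal
(5,6): no bracket -> illegal
(6,4): no bracket -> illegal
(6,5): flips 1 -> legal
(6,6): no bracket -> illegal

Answer: (2,1) (3,2) (5,4) (6,5)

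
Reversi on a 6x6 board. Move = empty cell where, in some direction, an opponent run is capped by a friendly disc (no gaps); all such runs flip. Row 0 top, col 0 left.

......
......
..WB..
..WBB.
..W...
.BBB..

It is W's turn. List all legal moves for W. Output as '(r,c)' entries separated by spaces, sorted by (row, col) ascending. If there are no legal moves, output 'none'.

(1,2): no bracket -> illegal
(1,3): no bracket -> illegal
(1,4): flips 1 -> legal
(2,4): flips 2 -> legal
(2,5): no bracket -> illegal
(3,5): flips 2 -> legal
(4,0): no bracket -> illegal
(4,1): no bracket -> illegal
(4,3): no bracket -> illegal
(4,4): flips 1 -> legal
(4,5): no bracket -> illegal
(5,0): no bracket -> illegal
(5,4): no bracket -> illegal

Answer: (1,4) (2,4) (3,5) (4,4)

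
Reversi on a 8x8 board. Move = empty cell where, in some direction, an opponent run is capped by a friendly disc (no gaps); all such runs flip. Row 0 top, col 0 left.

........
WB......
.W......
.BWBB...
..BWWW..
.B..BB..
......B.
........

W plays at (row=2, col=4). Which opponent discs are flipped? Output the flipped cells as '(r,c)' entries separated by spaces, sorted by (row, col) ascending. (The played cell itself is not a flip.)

Answer: (3,4)

Derivation:
Dir NW: first cell '.' (not opp) -> no flip
Dir N: first cell '.' (not opp) -> no flip
Dir NE: first cell '.' (not opp) -> no flip
Dir W: first cell '.' (not opp) -> no flip
Dir E: first cell '.' (not opp) -> no flip
Dir SW: opp run (3,3) (4,2) (5,1), next='.' -> no flip
Dir S: opp run (3,4) capped by W -> flip
Dir SE: first cell '.' (not opp) -> no flip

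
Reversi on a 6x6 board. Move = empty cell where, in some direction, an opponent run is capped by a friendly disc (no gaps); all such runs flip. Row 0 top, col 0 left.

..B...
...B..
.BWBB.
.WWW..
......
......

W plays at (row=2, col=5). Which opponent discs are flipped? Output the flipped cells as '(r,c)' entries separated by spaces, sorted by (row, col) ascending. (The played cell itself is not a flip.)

Dir NW: first cell '.' (not opp) -> no flip
Dir N: first cell '.' (not opp) -> no flip
Dir NE: edge -> no flip
Dir W: opp run (2,4) (2,3) capped by W -> flip
Dir E: edge -> no flip
Dir SW: first cell '.' (not opp) -> no flip
Dir S: first cell '.' (not opp) -> no flip
Dir SE: edge -> no flip

Answer: (2,3) (2,4)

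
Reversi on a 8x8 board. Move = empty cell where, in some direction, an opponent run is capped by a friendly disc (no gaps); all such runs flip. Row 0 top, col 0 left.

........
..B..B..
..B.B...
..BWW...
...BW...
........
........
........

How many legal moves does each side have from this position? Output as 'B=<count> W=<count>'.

-- B to move --
(2,3): flips 1 -> legal
(2,5): flips 1 -> legal
(3,5): flips 2 -> legal
(4,2): flips 1 -> legal
(4,5): flips 1 -> legal
(5,3): no bracket -> illegal
(5,4): flips 2 -> legal
(5,5): flips 2 -> legal
B mobility = 7
-- W to move --
(0,1): no bracket -> illegal
(0,2): no bracket -> illegal
(0,3): no bracket -> illegal
(0,4): no bracket -> illegal
(0,5): no bracket -> illegal
(0,6): flips 2 -> legal
(1,1): flips 1 -> legal
(1,3): no bracket -> illegal
(1,4): flips 1 -> legal
(1,6): no bracket -> illegal
(2,1): no bracket -> illegal
(2,3): no bracket -> illegal
(2,5): no bracket -> illegal
(2,6): no bracket -> illegal
(3,1): flips 1 -> legal
(3,5): no bracket -> illegal
(4,1): no bracket -> illegal
(4,2): flips 1 -> legal
(5,2): flips 1 -> legal
(5,3): flips 1 -> legal
(5,4): no bracket -> illegal
W mobility = 7

Answer: B=7 W=7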